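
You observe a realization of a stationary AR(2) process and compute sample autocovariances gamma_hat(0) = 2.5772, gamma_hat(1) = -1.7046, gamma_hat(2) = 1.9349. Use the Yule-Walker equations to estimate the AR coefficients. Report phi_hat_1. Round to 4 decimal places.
\hat\phi_{1} = -0.2930

The Yule-Walker equations for an AR(p) process read, in matrix form,
  Gamma_p phi = r_p,   with   (Gamma_p)_{ij} = gamma(|i - j|),
                       (r_p)_i = gamma(i),   i,j = 1..p.
Substitute the sample gammas (Toeplitz matrix and right-hand side of size 2):
  Gamma_p = [[2.5772, -1.7046], [-1.7046, 2.5772]]
  r_p     = [-1.7046, 1.9349]
Written out:
  2.5772 phi_1 - 1.7046 phi_2 = -1.7046
  -1.7046 phi_1 + 2.5772 phi_2 = 1.9349
Solve by Cramer's rule:
  det = gamma(0)^2 - gamma(1)^2 = (2.5772)^2 - (-1.7046)^2 = 6.64195984 - 2.90566116 = 3.73629868
  phi_hat_1 = [gamma(1) gamma(0) - gamma(1) gamma(2)] / det = [(-1.7046)(2.5772) - (-1.7046)(1.9349)] / 3.73629868 = -1.09486458 / 3.73629868 = -0.293
  phi_hat_2 = [gamma(0) gamma(2) - gamma(1)^2] / det = [(2.5772)(1.9349) - (-1.7046)^2] / 3.73629868 = 2.08096312 / 3.73629868 = 0.557
So phi_hat = [-0.2930, 0.5570].
Therefore phi_hat_1 = -0.2930.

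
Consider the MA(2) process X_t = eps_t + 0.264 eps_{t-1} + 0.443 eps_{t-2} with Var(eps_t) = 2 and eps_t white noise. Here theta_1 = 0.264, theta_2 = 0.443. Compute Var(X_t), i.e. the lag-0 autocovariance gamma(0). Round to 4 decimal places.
\gamma(0) = 2.5319

For an MA(q) process X_t = eps_t + sum_i theta_i eps_{t-i} with
Var(eps_t) = sigma^2, the variance is
  gamma(0) = sigma^2 * (1 + sum_i theta_i^2).
  sum_i theta_i^2 = (0.264)^2 + (0.443)^2 = 0.069696 + 0.196249 = 0.265945.
  gamma(0) = 2 * (1 + 0.265945) = 2 * 1.265945 = 2.53189, which rounds to 2.5319.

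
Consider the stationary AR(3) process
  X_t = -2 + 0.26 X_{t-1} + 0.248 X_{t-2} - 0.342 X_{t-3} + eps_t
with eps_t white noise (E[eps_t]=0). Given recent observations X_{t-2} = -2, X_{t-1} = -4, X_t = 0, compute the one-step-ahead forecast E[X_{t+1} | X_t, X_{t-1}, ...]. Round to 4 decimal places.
E[X_{t+1} \mid \mathcal F_t] = -2.3080

For an AR(p) model X_t = c + sum_i phi_i X_{t-i} + eps_t, the
one-step-ahead conditional mean is
  E[X_{t+1} | X_t, ...] = c + sum_i phi_i X_{t+1-i}.
Substitute known values:
  E[X_{t+1} | ...] = -2 + (0.26) * (0) + (0.248) * (-4) + (-0.342) * (-2)
                   = -2.3080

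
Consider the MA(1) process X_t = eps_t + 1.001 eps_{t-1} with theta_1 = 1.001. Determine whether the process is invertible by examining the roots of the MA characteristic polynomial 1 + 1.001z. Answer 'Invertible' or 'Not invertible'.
\text{Not invertible}

The MA(q) characteristic polynomial is P(z) = 1 + 1.001z.
Invertibility requires all roots to lie outside the unit circle, i.e. |z| > 1 for every root.
This is linear in z: 1 + (1.001) z = 0  =>  z = -1/(1.001) = -0.999001,  |z| = 0.999001.
Moduli of all roots: 0.9990.
All moduli strictly greater than 1? No.
Verdict: Not invertible.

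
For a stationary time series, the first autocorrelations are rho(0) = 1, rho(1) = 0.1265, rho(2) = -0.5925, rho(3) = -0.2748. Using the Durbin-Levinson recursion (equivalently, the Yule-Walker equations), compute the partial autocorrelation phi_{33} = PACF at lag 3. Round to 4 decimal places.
\phi_{33} = -0.1239

The PACF at lag k is phi_{kk}, the last component of the solution
to the Yule-Walker system G_k phi = r_k where
  (G_k)_{ij} = rho(|i - j|), (r_k)_i = rho(i), i,j = 1..k.
Equivalently, Durbin-Levinson gives phi_{kk} iteratively:
  phi_{11} = rho(1)
  phi_{kk} = [rho(k) - sum_{j=1..k-1} phi_{k-1,j} rho(k-j)]
            / [1 - sum_{j=1..k-1} phi_{k-1,j} rho(j)],
  phi_{k,j} = phi_{k-1,j} - phi_{kk} phi_{k-1,k-j},  j = 1..k-1.
Step k = 1:
  phi_11 = rho(1) = 0.1265.
Step k = 2:
  phi_22 = [rho(2) - phi_11 rho(1)] / [1 - phi_11 rho(1)] = [-0.5925 - (0.1265)(0.1265)] / [1 - (0.1265)(0.1265)]
         = -0.60850225 / 0.98399775 = -0.618398.
  Update: phi_21 = phi_11 - phi_22 phi_11 = 0.1265 - (-0.618398)(0.1265) = 0.204727.
Step k = 3:
  phi_33 = [rho(3) - phi_21 rho(2) - phi_22 rho(1)] / [1 - phi_21 rho(1) - phi_22 rho(2)]
    numerator   = -0.2748 - (0.204727)(-0.5925) - (-0.618398)(0.1265) = -0.0752717
    denominator = 1 - (0.204727)(0.1265) - (-0.618398)(-0.5925) = 0.60770117
  phi_33 = -0.0752717 / 0.60770117 = -0.1239.
Therefore phi_{33} = -0.1239.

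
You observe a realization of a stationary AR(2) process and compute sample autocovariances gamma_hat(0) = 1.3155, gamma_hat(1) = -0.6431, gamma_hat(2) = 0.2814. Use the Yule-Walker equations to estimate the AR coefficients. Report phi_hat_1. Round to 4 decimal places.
\hat\phi_{1} = -0.5050

The Yule-Walker equations for an AR(p) process read, in matrix form,
  Gamma_p phi = r_p,   with   (Gamma_p)_{ij} = gamma(|i - j|),
                       (r_p)_i = gamma(i),   i,j = 1..p.
Substitute the sample gammas (Toeplitz matrix and right-hand side of size 2):
  Gamma_p = [[1.3155, -0.6431], [-0.6431, 1.3155]]
  r_p     = [-0.6431, 0.2814]
Written out:
  1.3155 phi_1 - 0.6431 phi_2 = -0.6431
  -0.6431 phi_1 + 1.3155 phi_2 = 0.2814
Solve by Cramer's rule:
  det = gamma(0)^2 - gamma(1)^2 = (1.3155)^2 - (-0.6431)^2 = 1.73054025 - 0.41357761 = 1.31696264
  phi_hat_1 = [gamma(1) gamma(0) - gamma(1) gamma(2)] / det = [(-0.6431)(1.3155) - (-0.6431)(0.2814)] / 1.31696264 = -0.66502971 / 1.31696264 = -0.505
  phi_hat_2 = [gamma(0) gamma(2) - gamma(1)^2] / det = [(1.3155)(0.2814) - (-0.6431)^2] / 1.31696264 = -0.04339591 / 1.31696264 = -0.033
So phi_hat = [-0.5050, -0.0330].
Therefore phi_hat_1 = -0.5050.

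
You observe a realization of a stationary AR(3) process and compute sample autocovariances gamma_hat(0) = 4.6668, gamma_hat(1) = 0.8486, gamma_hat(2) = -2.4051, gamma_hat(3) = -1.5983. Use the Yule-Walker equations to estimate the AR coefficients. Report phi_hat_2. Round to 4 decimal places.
\hat\phi_{2} = -0.5270

The Yule-Walker equations for an AR(p) process read, in matrix form,
  Gamma_p phi = r_p,   with   (Gamma_p)_{ij} = gamma(|i - j|),
                       (r_p)_i = gamma(i),   i,j = 1..p.
Substitute the sample gammas (Toeplitz matrix and right-hand side of size 3):
  Gamma_p = [[4.6668, 0.8486, -2.4051], [0.8486, 4.6668, 0.8486], [-2.4051, 0.8486, 4.6668]]
  r_p     = [0.8486, -2.4051, -1.5983]
Written out (R1..R3):
  (R1) 4.6668 phi_1 + 0.8486 phi_2 - 2.4051 phi_3 = 0.8486
  (R2) 0.8486 phi_1 + 4.6668 phi_2 + 0.8486 phi_3 = -2.4051
  (R3) -2.4051 phi_1 + 0.8486 phi_2 + 4.6668 phi_3 = -1.5983
Gaussian elimination:
  R2 <- R2 - (0.8486/4.6668) R1 = R2 - (0.181838) R1:  4.512493 phi_2 + 1.285938 phi_3 = -2.559407
  R3 <- R3 - (-2.4051/4.6668) R1 = R3 - (-0.515364) R1:  1.285938 phi_2 + 3.427298 phi_3 = -1.160962
  R3 <- R3 - (1.285938/4.512493) R2 = R3 - (0.284973) R2:  3.060841 phi_3 = -0.431601
Back-substitution:
  phi_hat_3 = -0.431601 / 3.060841 = -0.141007
  phi_hat_2 = (-2.559407 - (1.285938)(-0.141007)) / 4.512493 = -0.526999
  phi_hat_1 = (0.8486 - (0.8486)(-0.526999) - (-2.4051)(-0.141007)) / 4.6668 = 0.204996
So phi_hat = [0.2050, -0.5270, -0.1410].
Therefore phi_hat_2 = -0.5270.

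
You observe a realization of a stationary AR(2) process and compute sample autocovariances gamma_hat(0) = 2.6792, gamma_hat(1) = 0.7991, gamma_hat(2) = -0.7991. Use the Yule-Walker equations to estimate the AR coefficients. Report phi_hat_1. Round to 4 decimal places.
\hat\phi_{1} = 0.4250

The Yule-Walker equations for an AR(p) process read, in matrix form,
  Gamma_p phi = r_p,   with   (Gamma_p)_{ij} = gamma(|i - j|),
                       (r_p)_i = gamma(i),   i,j = 1..p.
Substitute the sample gammas (Toeplitz matrix and right-hand side of size 2):
  Gamma_p = [[2.6792, 0.7991], [0.7991, 2.6792]]
  r_p     = [0.7991, -0.7991]
Written out:
  2.6792 phi_1 + 0.7991 phi_2 = 0.7991
  0.7991 phi_1 + 2.6792 phi_2 = -0.7991
Solve by Cramer's rule:
  det = gamma(0)^2 - gamma(1)^2 = (2.6792)^2 - (0.7991)^2 = 7.17811264 - 0.63856081 = 6.53955183
  phi_hat_1 = [gamma(1) gamma(0) - gamma(1) gamma(2)] / det = [(0.7991)(2.6792) - (0.7991)(-0.7991)] / 6.53955183 = 2.77950953 / 6.53955183 = 0.425
  phi_hat_2 = [gamma(0) gamma(2) - gamma(1)^2] / det = [(2.6792)(-0.7991) - (0.7991)^2] / 6.53955183 = -2.77950953 / 6.53955183 = -0.425
So phi_hat = [0.4250, -0.4250].
Therefore phi_hat_1 = 0.4250.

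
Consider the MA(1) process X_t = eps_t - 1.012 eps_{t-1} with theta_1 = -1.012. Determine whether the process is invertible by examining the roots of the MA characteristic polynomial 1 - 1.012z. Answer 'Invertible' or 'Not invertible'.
\text{Not invertible}

The MA(q) characteristic polynomial is P(z) = 1 - 1.012z.
Invertibility requires all roots to lie outside the unit circle, i.e. |z| > 1 for every root.
This is linear in z: 1 + (-1.012) z = 0  =>  z = -1/(-1.012) = 0.988142,  |z| = 0.988142.
Moduli of all roots: 0.9881.
All moduli strictly greater than 1? No.
Verdict: Not invertible.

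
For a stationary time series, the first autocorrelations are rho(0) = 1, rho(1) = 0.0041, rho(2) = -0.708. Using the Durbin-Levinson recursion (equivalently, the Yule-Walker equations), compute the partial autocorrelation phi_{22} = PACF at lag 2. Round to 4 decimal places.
\phi_{22} = -0.7080

The PACF at lag k is phi_{kk}, the last component of the solution
to the Yule-Walker system G_k phi = r_k where
  (G_k)_{ij} = rho(|i - j|), (r_k)_i = rho(i), i,j = 1..k.
Equivalently, Durbin-Levinson gives phi_{kk} iteratively:
  phi_{11} = rho(1)
  phi_{kk} = [rho(k) - sum_{j=1..k-1} phi_{k-1,j} rho(k-j)]
            / [1 - sum_{j=1..k-1} phi_{k-1,j} rho(j)],
  phi_{k,j} = phi_{k-1,j} - phi_{kk} phi_{k-1,k-j},  j = 1..k-1.
Step k = 1:
  phi_11 = rho(1) = 0.0041.
Step k = 2:
  phi_22 = [rho(2) - phi_11 rho(1)] / [1 - phi_11 rho(1)] = [-0.708 - (0.0041)(0.0041)] / [1 - (0.0041)(0.0041)]
         = -0.70801681 / 0.99998319 = -0.708.
Therefore phi_{22} = -0.7080.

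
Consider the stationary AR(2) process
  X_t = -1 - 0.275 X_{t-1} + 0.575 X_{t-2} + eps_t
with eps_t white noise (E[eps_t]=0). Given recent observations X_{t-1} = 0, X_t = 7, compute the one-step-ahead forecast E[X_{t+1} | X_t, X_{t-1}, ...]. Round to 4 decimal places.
E[X_{t+1} \mid \mathcal F_t] = -2.9250

For an AR(p) model X_t = c + sum_i phi_i X_{t-i} + eps_t, the
one-step-ahead conditional mean is
  E[X_{t+1} | X_t, ...] = c + sum_i phi_i X_{t+1-i}.
Substitute known values:
  E[X_{t+1} | ...] = -1 + (-0.275) * (7) + (0.575) * (0)
                   = -2.9250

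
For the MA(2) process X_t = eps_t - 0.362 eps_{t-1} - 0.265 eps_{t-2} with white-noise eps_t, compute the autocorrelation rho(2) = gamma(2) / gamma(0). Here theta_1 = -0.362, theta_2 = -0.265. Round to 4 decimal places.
\rho(2) = -0.2206

For an MA(q) process with theta_0 = 1, the autocovariance is
  gamma(k) = sigma^2 * sum_{i=0..q-k} theta_i * theta_{i+k},
and rho(k) = gamma(k) / gamma(0). Sigma^2 cancels.
  numerator   = (1)*(-0.265) = -0.265.
  denominator = (1)^2 + (-0.362)^2 + (-0.265)^2 = 1.201269.
  rho(2) = -0.265 / 1.201269 = -0.2206.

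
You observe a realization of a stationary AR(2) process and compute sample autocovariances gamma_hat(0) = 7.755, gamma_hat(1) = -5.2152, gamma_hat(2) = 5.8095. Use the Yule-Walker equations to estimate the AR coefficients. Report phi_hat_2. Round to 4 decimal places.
\hat\phi_{2} = 0.5420

The Yule-Walker equations for an AR(p) process read, in matrix form,
  Gamma_p phi = r_p,   with   (Gamma_p)_{ij} = gamma(|i - j|),
                       (r_p)_i = gamma(i),   i,j = 1..p.
Substitute the sample gammas (Toeplitz matrix and right-hand side of size 2):
  Gamma_p = [[7.755, -5.2152], [-5.2152, 7.755]]
  r_p     = [-5.2152, 5.8095]
Written out:
  7.755 phi_1 - 5.2152 phi_2 = -5.2152
  -5.2152 phi_1 + 7.755 phi_2 = 5.8095
Solve by Cramer's rule:
  det = gamma(0)^2 - gamma(1)^2 = (7.755)^2 - (-5.2152)^2 = 60.140025 - 27.19831104 = 32.94171396
  phi_hat_1 = [gamma(1) gamma(0) - gamma(1) gamma(2)] / det = [(-5.2152)(7.755) - (-5.2152)(5.8095)] / 32.94171396 = -10.1461716 / 32.94171396 = -0.308
  phi_hat_2 = [gamma(0) gamma(2) - gamma(1)^2] / det = [(7.755)(5.8095) - (-5.2152)^2] / 32.94171396 = 17.85436146 / 32.94171396 = 0.542
So phi_hat = [-0.3080, 0.5420].
Therefore phi_hat_2 = 0.5420.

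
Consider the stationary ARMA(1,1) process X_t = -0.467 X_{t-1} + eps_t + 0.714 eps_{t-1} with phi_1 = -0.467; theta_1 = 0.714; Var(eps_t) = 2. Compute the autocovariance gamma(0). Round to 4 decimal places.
\gamma(0) = 2.1561

Multiply the model equation by X_{t-k} and take expectations. With theta_0 = psi_0 = 1 and psi_j the MA(infinity) weights, this gives
  gamma(k) - sum_i phi_i gamma(k-i) = c_k,
  c_k = sigma^2 * sum_{j=k..q} theta_j psi_{j-k}   (c_k = 0 for k > q),
using gamma(-m) = gamma(m).
psi-weights needed (psi_j = theta_j + sum_i phi_i psi_{j-i}):
  psi_1 = theta_1 + phi_1 = 0.714 + (-0.467) = 0.247
Right-hand sides:
  c_0 = sigma^2 (1 + theta_1 psi_1) = 2 * (1 + (0.714)(0.247)) = 2 * 1.176358 = 2.352716
  c_1 = sigma^2 theta_1 = 2 * (0.714) = 1.428
  c_2 = 0
Equations for k = 0 and k = 1 (AR order 1):
  gamma(0) = phi_1 gamma(1) + c_0
  gamma(1) = phi_1 gamma(0) + c_1
Substituting the second into the first: gamma(0) (1 - phi_1^2) = c_0 + phi_1 c_1, so
  gamma(0) = (c_0 + phi_1 c_1) / (1 - phi_1^2) = (2.352716 + (-0.467)(1.428)) / (1 - (-0.467)^2) = 1.68584 / 0.781911 = 2.156051.
Therefore gamma(0) = 2.1561 (to 4 decimal places).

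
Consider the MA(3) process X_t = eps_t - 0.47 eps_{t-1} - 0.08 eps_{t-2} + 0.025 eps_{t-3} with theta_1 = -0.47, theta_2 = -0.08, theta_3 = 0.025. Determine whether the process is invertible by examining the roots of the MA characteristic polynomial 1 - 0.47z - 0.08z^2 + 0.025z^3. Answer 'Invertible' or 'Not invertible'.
\text{Invertible}

The MA(q) characteristic polynomial is P(z) = 1 - 0.47z - 0.08z^2 + 0.025z^3.
Invertibility requires all roots to lie outside the unit circle, i.e. |z| > 1 for every root.
Degree 3: look for a simple real root z0 first, then factor out (1 - z/z0) and solve the remaining quadratic.
Testing z0 = -4: P(-4) = 1 + (-0.47)(-4) + (-0.08)(-4)^2 + (0.025)(-4)^3
  = 1 + (1.88) + (-1.28) + (-1.6) = 0.  So z_0 = -4 is a root, |z_0| = 4.
Divide out the factor (1 + 0.25 z) = (1 - z/z0) (since 1/z0 = -0.25):
  P(z) = (1 + 0.25 z)(1 + (-0.72) z + (0.1) z^2)
  [check: z-coef -0.72 - (-0.25) = -0.47; z^2-coef 0.1 - (-0.25)(-0.72) = -0.08; z^3-coef -(-0.25)(0.1) = 0.025.]
Remaining roots from the quadratic factor 1 + (-0.72) z + (0.1) z^2:
  Set 1 + (-0.72) z + (0.1) z^2 = 0, i.e. a z^2 + b z + c = 0 with a = 0.1, b = -0.72, c = 1.
  Discriminant D = b^2 - 4ac = (-0.72)^2 - 4*(0.1)*1 = 0.5184 - (0.4) = 0.1184.
  D >= 0, so the roots are real: z = (-b +/- sqrt(D)) / (2a) = (0.72 +/- 0.344093) / (0.2).
    z_1 = (0.72 + 0.344093) / (0.2) = 5.3205,   |z_1| = 5.3205.
    z_2 = (0.72 - 0.344093) / (0.2) = 1.8795,   |z_2| = 1.8795.
Moduli of all roots: 4.0000, 5.3205, 1.8795.
All moduli strictly greater than 1? Yes.
Verdict: Invertible.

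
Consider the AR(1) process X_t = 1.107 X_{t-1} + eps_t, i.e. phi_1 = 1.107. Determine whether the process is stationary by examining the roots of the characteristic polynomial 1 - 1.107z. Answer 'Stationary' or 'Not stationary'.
\text{Not stationary}

The AR(p) characteristic polynomial is P(z) = 1 - 1.107z.
Stationarity requires all roots to lie outside the unit circle, i.e. |z| > 1 for every root.
This is linear in z: 1 + (-1.107) z = 0  =>  z = -1/(-1.107) = 0.903342,  |z| = 0.903342.
Moduli of all roots: 0.9033.
All moduli strictly greater than 1? No.
Verdict: Not stationary.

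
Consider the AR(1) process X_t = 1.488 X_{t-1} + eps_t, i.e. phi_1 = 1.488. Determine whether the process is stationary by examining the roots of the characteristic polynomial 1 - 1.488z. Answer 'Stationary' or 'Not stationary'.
\text{Not stationary}

The AR(p) characteristic polynomial is P(z) = 1 - 1.488z.
Stationarity requires all roots to lie outside the unit circle, i.e. |z| > 1 for every root.
This is linear in z: 1 + (-1.488) z = 0  =>  z = -1/(-1.488) = 0.672043,  |z| = 0.672043.
Moduli of all roots: 0.6720.
All moduli strictly greater than 1? No.
Verdict: Not stationary.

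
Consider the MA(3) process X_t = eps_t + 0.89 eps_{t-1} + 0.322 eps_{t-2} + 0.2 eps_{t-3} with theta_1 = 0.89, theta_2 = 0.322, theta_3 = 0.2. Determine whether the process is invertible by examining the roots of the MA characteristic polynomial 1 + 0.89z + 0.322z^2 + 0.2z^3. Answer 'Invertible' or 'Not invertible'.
\text{Invertible}

The MA(q) characteristic polynomial is P(z) = 1 + 0.89z + 0.322z^2 + 0.2z^3.
Invertibility requires all roots to lie outside the unit circle, i.e. |z| > 1 for every root.
Degree 3: look for a simple real root z0 first, then factor out (1 - z/z0) and solve the remaining quadratic.
Testing z0 = -1.25: P(-1.25) = 1 + (0.89)(-1.25) + (0.322)(-1.25)^2 + (0.2)(-1.25)^3
  = 1 + (-1.1125) + (0.503125) + (-0.390625) = 0.  So z_0 = -1.25 is a root, |z_0| = 1.25.
Divide out the factor (1 + 0.8 z) = (1 - z/z0) (since 1/z0 = -0.8):
  P(z) = (1 + 0.8 z)(1 + (0.09) z + (0.25) z^2)
  [check: z-coef 0.09 - (-0.8) = 0.89; z^2-coef 0.25 - (-0.8)(0.09) = 0.322; z^3-coef -(-0.8)(0.25) = 0.2.]
Remaining roots from the quadratic factor 1 + (0.09) z + (0.25) z^2:
  Set 1 + (0.09) z + (0.25) z^2 = 0, i.e. a z^2 + b z + c = 0 with a = 0.25, b = 0.09, c = 1.
  Discriminant D = b^2 - 4ac = (0.09)^2 - 4*(0.25)*1 = 0.0081 - (1) = -0.9919.
  D < 0, so the roots are the complex-conjugate pair z = (-b +/- i sqrt(-D)) / (2a) = -0.18 +/- 1.9919i.
  For a conjugate pair |z|^2 = z * conj(z) = (product of roots) = c/a = 1/(0.25) = 4, so |z| = sqrt(4) = 2 for both roots.
Moduli of all roots: 1.2500, 2.0000, 2.0000.
All moduli strictly greater than 1? Yes.
Verdict: Invertible.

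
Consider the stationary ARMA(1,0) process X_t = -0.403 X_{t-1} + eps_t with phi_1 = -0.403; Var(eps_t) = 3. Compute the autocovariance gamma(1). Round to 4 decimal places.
\gamma(1) = -1.4434

Multiply the model equation by X_{t-k} and take expectations. With theta_0 = psi_0 = 1 and psi_j the MA(infinity) weights, this gives
  gamma(k) - sum_i phi_i gamma(k-i) = c_k,
  c_k = sigma^2 * sum_{j=k..q} theta_j psi_{j-k}   (c_k = 0 for k > q),
using gamma(-m) = gamma(m).
Pure AR (q = 0): c_0 = sigma^2 = 3, c_k = 0 for k >= 1.
Equations for k = 0 and k = 1 (AR order 1):
  gamma(0) = phi_1 gamma(1) + c_0
  gamma(1) = phi_1 gamma(0) + c_1
Substituting the second into the first: gamma(0) (1 - phi_1^2) = c_0 + phi_1 c_1, so
  gamma(0) = c_0 / (1 - phi_1^2) = 3 / (1 - (-0.403)^2) = 3 / 0.837591 = 3.5817.
  gamma(1) = phi_1 gamma(0) = (-0.403)(3.5817) = -1.443425.
Therefore gamma(1) = -1.4434 (to 4 decimal places).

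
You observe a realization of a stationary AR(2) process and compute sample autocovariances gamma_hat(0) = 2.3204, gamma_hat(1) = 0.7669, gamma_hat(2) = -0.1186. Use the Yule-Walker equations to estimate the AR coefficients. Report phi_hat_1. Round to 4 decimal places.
\hat\phi_{1} = 0.3900

The Yule-Walker equations for an AR(p) process read, in matrix form,
  Gamma_p phi = r_p,   with   (Gamma_p)_{ij} = gamma(|i - j|),
                       (r_p)_i = gamma(i),   i,j = 1..p.
Substitute the sample gammas (Toeplitz matrix and right-hand side of size 2):
  Gamma_p = [[2.3204, 0.7669], [0.7669, 2.3204]]
  r_p     = [0.7669, -0.1186]
Written out:
  2.3204 phi_1 + 0.7669 phi_2 = 0.7669
  0.7669 phi_1 + 2.3204 phi_2 = -0.1186
Solve by Cramer's rule:
  det = gamma(0)^2 - gamma(1)^2 = (2.3204)^2 - (0.7669)^2 = 5.38425616 - 0.58813561 = 4.79612055
  phi_hat_1 = [gamma(1) gamma(0) - gamma(1) gamma(2)] / det = [(0.7669)(2.3204) - (0.7669)(-0.1186)] / 4.79612055 = 1.8704691 / 4.79612055 = 0.39
  phi_hat_2 = [gamma(0) gamma(2) - gamma(1)^2] / det = [(2.3204)(-0.1186) - (0.7669)^2] / 4.79612055 = -0.86333505 / 4.79612055 = -0.18
So phi_hat = [0.3900, -0.1800].
Therefore phi_hat_1 = 0.3900.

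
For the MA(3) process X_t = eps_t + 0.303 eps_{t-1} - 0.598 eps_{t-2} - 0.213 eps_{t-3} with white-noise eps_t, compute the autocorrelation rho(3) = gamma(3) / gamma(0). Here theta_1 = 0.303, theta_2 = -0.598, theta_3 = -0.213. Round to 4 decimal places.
\rho(3) = -0.1425

For an MA(q) process with theta_0 = 1, the autocovariance is
  gamma(k) = sigma^2 * sum_{i=0..q-k} theta_i * theta_{i+k},
and rho(k) = gamma(k) / gamma(0). Sigma^2 cancels.
  numerator   = (1)*(-0.213) = -0.213.
  denominator = (1)^2 + (0.303)^2 + (-0.598)^2 + (-0.213)^2 = 1.494782.
  rho(3) = -0.213 / 1.494782 = -0.1425.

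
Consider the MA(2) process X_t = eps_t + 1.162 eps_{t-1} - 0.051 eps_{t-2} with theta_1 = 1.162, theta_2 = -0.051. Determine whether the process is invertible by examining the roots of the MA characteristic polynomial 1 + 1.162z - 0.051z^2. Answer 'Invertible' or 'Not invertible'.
\text{Not invertible}

The MA(q) characteristic polynomial is P(z) = 1 + 1.162z - 0.051z^2.
Invertibility requires all roots to lie outside the unit circle, i.e. |z| > 1 for every root.
Set 1 + (1.162) z + (-0.051) z^2 = 0, i.e. a z^2 + b z + c = 0 with a = -0.051, b = 1.162, c = 1.
Discriminant D = b^2 - 4ac = (1.162)^2 - 4*(-0.051)*1 = 1.350244 - (-0.204) = 1.554244.
D >= 0, so the roots are real: z = (-b +/- sqrt(D)) / (2a) = (-1.162 +/- 1.246693) / (-0.102).
  z_1 = (-1.162 + 1.246693) / (-0.102) = -0.8303,   |z_1| = 0.8303.
  z_2 = (-1.162 - 1.246693) / (-0.102) = 23.6146,   |z_2| = 23.6146.
Moduli of all roots: 0.8303, 23.6146.
All moduli strictly greater than 1? No.
Verdict: Not invertible.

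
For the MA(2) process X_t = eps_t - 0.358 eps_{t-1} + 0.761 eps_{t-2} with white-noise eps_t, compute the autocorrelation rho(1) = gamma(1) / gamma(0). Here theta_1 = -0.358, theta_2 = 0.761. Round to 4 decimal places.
\rho(1) = -0.3693

For an MA(q) process with theta_0 = 1, the autocovariance is
  gamma(k) = sigma^2 * sum_{i=0..q-k} theta_i * theta_{i+k},
and rho(k) = gamma(k) / gamma(0). Sigma^2 cancels.
  numerator   = (1)*(-0.358) + (-0.358)*(0.761) = -0.630438.
  denominator = (1)^2 + (-0.358)^2 + (0.761)^2 = 1.707285.
  rho(1) = -0.630438 / 1.707285 = -0.3693.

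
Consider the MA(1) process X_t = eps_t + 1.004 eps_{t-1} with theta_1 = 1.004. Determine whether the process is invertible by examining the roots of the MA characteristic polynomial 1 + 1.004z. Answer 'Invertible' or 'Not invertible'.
\text{Not invertible}

The MA(q) characteristic polynomial is P(z) = 1 + 1.004z.
Invertibility requires all roots to lie outside the unit circle, i.e. |z| > 1 for every root.
This is linear in z: 1 + (1.004) z = 0  =>  z = -1/(1.004) = -0.996016,  |z| = 0.996016.
Moduli of all roots: 0.9960.
All moduli strictly greater than 1? No.
Verdict: Not invertible.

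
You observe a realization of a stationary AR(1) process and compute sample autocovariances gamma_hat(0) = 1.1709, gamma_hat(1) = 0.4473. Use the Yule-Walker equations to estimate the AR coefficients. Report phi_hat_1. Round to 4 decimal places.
\hat\phi_{1} = 0.3820

The Yule-Walker equations for an AR(p) process read, in matrix form,
  Gamma_p phi = r_p,   with   (Gamma_p)_{ij} = gamma(|i - j|),
                       (r_p)_i = gamma(i),   i,j = 1..p.
Substitute the sample gammas (Toeplitz matrix and right-hand side of size 1):
  Gamma_p = [[1.1709]]
  r_p     = [0.4473]
With p = 1 this is the single equation gamma(0) phi_1 = gamma(1):
  phi_hat_1 = gamma(1) / gamma(0) = 0.4473 / 1.1709 = 0.3820.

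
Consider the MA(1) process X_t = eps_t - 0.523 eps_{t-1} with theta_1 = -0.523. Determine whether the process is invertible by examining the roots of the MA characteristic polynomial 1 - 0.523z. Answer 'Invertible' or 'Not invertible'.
\text{Invertible}

The MA(q) characteristic polynomial is P(z) = 1 - 0.523z.
Invertibility requires all roots to lie outside the unit circle, i.e. |z| > 1 for every root.
This is linear in z: 1 + (-0.523) z = 0  =>  z = -1/(-0.523) = 1.912046,  |z| = 1.912046.
Moduli of all roots: 1.9120.
All moduli strictly greater than 1? Yes.
Verdict: Invertible.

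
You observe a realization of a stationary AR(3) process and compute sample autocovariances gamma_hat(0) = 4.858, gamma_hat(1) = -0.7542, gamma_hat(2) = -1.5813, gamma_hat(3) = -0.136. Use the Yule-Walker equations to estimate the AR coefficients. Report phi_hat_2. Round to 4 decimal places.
\hat\phi_{2} = -0.3960

The Yule-Walker equations for an AR(p) process read, in matrix form,
  Gamma_p phi = r_p,   with   (Gamma_p)_{ij} = gamma(|i - j|),
                       (r_p)_i = gamma(i),   i,j = 1..p.
Substitute the sample gammas (Toeplitz matrix and right-hand side of size 3):
  Gamma_p = [[4.858, -0.7542, -1.5813], [-0.7542, 4.858, -0.7542], [-1.5813, -0.7542, 4.858]]
  r_p     = [-0.7542, -1.5813, -0.136]
Written out (R1..R3):
  (R1) 4.858 phi_1 - 0.7542 phi_2 - 1.5813 phi_3 = -0.7542
  (R2) -0.7542 phi_1 + 4.858 phi_2 - 0.7542 phi_3 = -1.5813
  (R3) -1.5813 phi_1 - 0.7542 phi_2 + 4.858 phi_3 = -0.136
Gaussian elimination:
  R2 <- R2 - (-0.7542/4.858) R1 = R2 - (-0.155249) R1:  4.740911 phi_2 - 0.999695 phi_3 = -1.698389
  R3 <- R3 - (-1.5813/4.858) R1 = R3 - (-0.325504) R1:  -0.999695 phi_2 + 4.34328 phi_3 = -0.381495
  R3 <- R3 - (-0.999695/4.740911) R2 = R3 - (-0.210866) R2:  4.132479 phi_3 = -0.739627
Back-substitution:
  phi_hat_3 = -0.739627 / 4.132479 = -0.178979
  phi_hat_2 = (-1.698389 - (-0.999695)(-0.178979)) / 4.740911 = -0.395982
  phi_hat_1 = (-0.7542 - (-0.7542)(-0.395982) - (-1.5813)(-0.178979)) / 4.858 = -0.274983
So phi_hat = [-0.2750, -0.3960, -0.1790].
Therefore phi_hat_2 = -0.3960.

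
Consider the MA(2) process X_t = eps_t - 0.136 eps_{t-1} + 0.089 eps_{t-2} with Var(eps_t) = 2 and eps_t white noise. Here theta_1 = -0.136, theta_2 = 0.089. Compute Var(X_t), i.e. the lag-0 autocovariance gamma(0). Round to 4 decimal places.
\gamma(0) = 2.0528

For an MA(q) process X_t = eps_t + sum_i theta_i eps_{t-i} with
Var(eps_t) = sigma^2, the variance is
  gamma(0) = sigma^2 * (1 + sum_i theta_i^2).
  sum_i theta_i^2 = (-0.136)^2 + (0.089)^2 = 0.018496 + 0.007921 = 0.026417.
  gamma(0) = 2 * (1 + 0.026417) = 2 * 1.026417 = 2.052834, which rounds to 2.0528.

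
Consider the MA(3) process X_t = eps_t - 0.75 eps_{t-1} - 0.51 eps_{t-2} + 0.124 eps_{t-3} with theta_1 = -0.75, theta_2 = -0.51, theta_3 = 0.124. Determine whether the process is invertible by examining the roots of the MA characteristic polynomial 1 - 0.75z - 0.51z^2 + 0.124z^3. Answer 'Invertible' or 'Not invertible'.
\text{Not invertible}

The MA(q) characteristic polynomial is P(z) = 1 - 0.75z - 0.51z^2 + 0.124z^3.
Invertibility requires all roots to lie outside the unit circle, i.e. |z| > 1 for every root.
Degree 3: look for a simple real root z0 first, then factor out (1 - z/z0) and solve the remaining quadratic.
Testing z0 = 5: P(5) = 1 + (-0.75)(5) + (-0.51)(5)^2 + (0.124)(5)^3
  = 1 + (-3.75) + (-12.75) + (15.5) = 0.  So z_0 = 5 is a root, |z_0| = 5.
Divide out the factor (1 - 0.2 z) = (1 - z/z0) (since 1/z0 = 0.2):
  P(z) = (1 - 0.2 z)(1 + (-0.55) z + (-0.62) z^2)
  [check: z-coef -0.55 - (0.2) = -0.75; z^2-coef -0.62 - (0.2)(-0.55) = -0.51; z^3-coef -(0.2)(-0.62) = 0.124.]
Remaining roots from the quadratic factor 1 + (-0.55) z + (-0.62) z^2:
  Set 1 + (-0.55) z + (-0.62) z^2 = 0, i.e. a z^2 + b z + c = 0 with a = -0.62, b = -0.55, c = 1.
  Discriminant D = b^2 - 4ac = (-0.55)^2 - 4*(-0.62)*1 = 0.3025 - (-2.48) = 2.7825.
  D >= 0, so the roots are real: z = (-b +/- sqrt(D)) / (2a) = (0.55 +/- 1.668083) / (-1.24).
    z_1 = (0.55 + 1.668083) / (-1.24) = -1.7888,   |z_1| = 1.7888.
    z_2 = (0.55 - 1.668083) / (-1.24) = 0.9017,   |z_2| = 0.9017.
Moduli of all roots: 5.0000, 1.7888, 0.9017.
All moduli strictly greater than 1? No.
Verdict: Not invertible.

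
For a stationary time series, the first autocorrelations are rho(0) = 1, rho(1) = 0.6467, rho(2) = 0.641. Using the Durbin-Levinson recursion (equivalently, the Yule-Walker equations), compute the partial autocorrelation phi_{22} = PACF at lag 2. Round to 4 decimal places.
\phi_{22} = 0.3829

The PACF at lag k is phi_{kk}, the last component of the solution
to the Yule-Walker system G_k phi = r_k where
  (G_k)_{ij} = rho(|i - j|), (r_k)_i = rho(i), i,j = 1..k.
Equivalently, Durbin-Levinson gives phi_{kk} iteratively:
  phi_{11} = rho(1)
  phi_{kk} = [rho(k) - sum_{j=1..k-1} phi_{k-1,j} rho(k-j)]
            / [1 - sum_{j=1..k-1} phi_{k-1,j} rho(j)],
  phi_{k,j} = phi_{k-1,j} - phi_{kk} phi_{k-1,k-j},  j = 1..k-1.
Step k = 1:
  phi_11 = rho(1) = 0.6467.
Step k = 2:
  phi_22 = [rho(2) - phi_11 rho(1)] / [1 - phi_11 rho(1)] = [0.641 - (0.6467)(0.6467)] / [1 - (0.6467)(0.6467)]
         = 0.22277911 / 0.58177911 = 0.3829.
Therefore phi_{22} = 0.3829.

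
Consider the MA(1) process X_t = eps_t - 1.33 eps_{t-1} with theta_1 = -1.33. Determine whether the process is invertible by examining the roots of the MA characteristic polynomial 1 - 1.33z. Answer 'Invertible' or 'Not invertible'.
\text{Not invertible}

The MA(q) characteristic polynomial is P(z) = 1 - 1.33z.
Invertibility requires all roots to lie outside the unit circle, i.e. |z| > 1 for every root.
This is linear in z: 1 + (-1.33) z = 0  =>  z = -1/(-1.33) = 0.75188,  |z| = 0.75188.
Moduli of all roots: 0.7519.
All moduli strictly greater than 1? No.
Verdict: Not invertible.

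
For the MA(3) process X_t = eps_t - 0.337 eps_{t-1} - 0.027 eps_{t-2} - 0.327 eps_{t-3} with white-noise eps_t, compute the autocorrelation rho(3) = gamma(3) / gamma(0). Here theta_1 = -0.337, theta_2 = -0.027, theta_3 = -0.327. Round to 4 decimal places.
\rho(3) = -0.2678

For an MA(q) process with theta_0 = 1, the autocovariance is
  gamma(k) = sigma^2 * sum_{i=0..q-k} theta_i * theta_{i+k},
and rho(k) = gamma(k) / gamma(0). Sigma^2 cancels.
  numerator   = (1)*(-0.327) = -0.327.
  denominator = (1)^2 + (-0.337)^2 + (-0.027)^2 + (-0.327)^2 = 1.221227.
  rho(3) = -0.327 / 1.221227 = -0.2678.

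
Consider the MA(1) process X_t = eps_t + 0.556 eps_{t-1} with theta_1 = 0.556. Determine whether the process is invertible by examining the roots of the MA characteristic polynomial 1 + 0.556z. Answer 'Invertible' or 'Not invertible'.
\text{Invertible}

The MA(q) characteristic polynomial is P(z) = 1 + 0.556z.
Invertibility requires all roots to lie outside the unit circle, i.e. |z| > 1 for every root.
This is linear in z: 1 + (0.556) z = 0  =>  z = -1/(0.556) = -1.798561,  |z| = 1.798561.
Moduli of all roots: 1.7986.
All moduli strictly greater than 1? Yes.
Verdict: Invertible.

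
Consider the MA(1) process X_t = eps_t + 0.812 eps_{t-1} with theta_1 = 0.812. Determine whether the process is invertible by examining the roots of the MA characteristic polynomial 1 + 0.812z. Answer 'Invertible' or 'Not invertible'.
\text{Invertible}

The MA(q) characteristic polynomial is P(z) = 1 + 0.812z.
Invertibility requires all roots to lie outside the unit circle, i.e. |z| > 1 for every root.
This is linear in z: 1 + (0.812) z = 0  =>  z = -1/(0.812) = -1.231527,  |z| = 1.231527.
Moduli of all roots: 1.2315.
All moduli strictly greater than 1? Yes.
Verdict: Invertible.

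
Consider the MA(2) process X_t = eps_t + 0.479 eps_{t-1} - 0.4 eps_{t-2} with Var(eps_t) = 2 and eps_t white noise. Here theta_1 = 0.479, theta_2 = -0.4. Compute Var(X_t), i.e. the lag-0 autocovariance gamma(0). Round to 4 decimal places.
\gamma(0) = 2.7789

For an MA(q) process X_t = eps_t + sum_i theta_i eps_{t-i} with
Var(eps_t) = sigma^2, the variance is
  gamma(0) = sigma^2 * (1 + sum_i theta_i^2).
  sum_i theta_i^2 = (0.479)^2 + (-0.4)^2 = 0.229441 + 0.16 = 0.389441.
  gamma(0) = 2 * (1 + 0.389441) = 2 * 1.389441 = 2.778882, which rounds to 2.7789.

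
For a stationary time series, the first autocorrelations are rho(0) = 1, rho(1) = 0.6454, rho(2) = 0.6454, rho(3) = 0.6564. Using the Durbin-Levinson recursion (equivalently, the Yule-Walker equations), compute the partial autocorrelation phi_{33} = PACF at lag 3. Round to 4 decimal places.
\phi_{33} = 0.3040

The PACF at lag k is phi_{kk}, the last component of the solution
to the Yule-Walker system G_k phi = r_k where
  (G_k)_{ij} = rho(|i - j|), (r_k)_i = rho(i), i,j = 1..k.
Equivalently, Durbin-Levinson gives phi_{kk} iteratively:
  phi_{11} = rho(1)
  phi_{kk} = [rho(k) - sum_{j=1..k-1} phi_{k-1,j} rho(k-j)]
            / [1 - sum_{j=1..k-1} phi_{k-1,j} rho(j)],
  phi_{k,j} = phi_{k-1,j} - phi_{kk} phi_{k-1,k-j},  j = 1..k-1.
Step k = 1:
  phi_11 = rho(1) = 0.6454.
Step k = 2:
  phi_22 = [rho(2) - phi_11 rho(1)] / [1 - phi_11 rho(1)] = [0.6454 - (0.6454)(0.6454)] / [1 - (0.6454)(0.6454)]
         = 0.22885884 / 0.58345884 = 0.392245.
  Update: phi_21 = phi_11 - phi_22 phi_11 = 0.6454 - (0.392245)(0.6454) = 0.392245.
Step k = 3:
  phi_33 = [rho(3) - phi_21 rho(2) - phi_22 rho(1)] / [1 - phi_21 rho(1) - phi_22 rho(2)]
    numerator   = 0.6564 - (0.392245)(0.6454) - (0.392245)(0.6454) = 0.15009009
    denominator = 1 - (0.392245)(0.6454) - (0.392245)(0.6454) = 0.49369009
  phi_33 = 0.15009009 / 0.49369009 = 0.304.
Therefore phi_{33} = 0.3040.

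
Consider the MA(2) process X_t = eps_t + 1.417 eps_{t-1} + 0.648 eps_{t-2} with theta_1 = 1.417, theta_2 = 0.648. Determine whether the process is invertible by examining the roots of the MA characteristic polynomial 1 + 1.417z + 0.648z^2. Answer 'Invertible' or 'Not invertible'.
\text{Invertible}

The MA(q) characteristic polynomial is P(z) = 1 + 1.417z + 0.648z^2.
Invertibility requires all roots to lie outside the unit circle, i.e. |z| > 1 for every root.
Set 1 + (1.417) z + (0.648) z^2 = 0, i.e. a z^2 + b z + c = 0 with a = 0.648, b = 1.417, c = 1.
Discriminant D = b^2 - 4ac = (1.417)^2 - 4*(0.648)*1 = 2.007889 - (2.592) = -0.584111.
D < 0, so the roots are the complex-conjugate pair z = (-b +/- i sqrt(-D)) / (2a) = -1.0934 +/- 0.5897i.
For a conjugate pair |z|^2 = z * conj(z) = (product of roots) = c/a = 1/(0.648) = 1.54321, so |z| = sqrt(1.54321) = 1.2423 for both roots.
Moduli of all roots: 1.2423, 1.2423.
All moduli strictly greater than 1? Yes.
Verdict: Invertible.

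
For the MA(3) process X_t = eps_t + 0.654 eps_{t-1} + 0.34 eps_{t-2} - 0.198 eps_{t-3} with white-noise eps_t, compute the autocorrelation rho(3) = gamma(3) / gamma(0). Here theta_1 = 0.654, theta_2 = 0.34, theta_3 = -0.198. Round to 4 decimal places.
\rho(3) = -0.1251

For an MA(q) process with theta_0 = 1, the autocovariance is
  gamma(k) = sigma^2 * sum_{i=0..q-k} theta_i * theta_{i+k},
and rho(k) = gamma(k) / gamma(0). Sigma^2 cancels.
  numerator   = (1)*(-0.198) = -0.198.
  denominator = (1)^2 + (0.654)^2 + (0.34)^2 + (-0.198)^2 = 1.58252.
  rho(3) = -0.198 / 1.58252 = -0.1251.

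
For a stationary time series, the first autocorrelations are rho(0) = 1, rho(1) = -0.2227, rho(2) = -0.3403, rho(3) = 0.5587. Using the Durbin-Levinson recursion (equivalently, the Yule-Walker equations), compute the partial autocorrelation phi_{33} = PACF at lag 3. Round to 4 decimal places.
\phi_{33} = 0.4560

The PACF at lag k is phi_{kk}, the last component of the solution
to the Yule-Walker system G_k phi = r_k where
  (G_k)_{ij} = rho(|i - j|), (r_k)_i = rho(i), i,j = 1..k.
Equivalently, Durbin-Levinson gives phi_{kk} iteratively:
  phi_{11} = rho(1)
  phi_{kk} = [rho(k) - sum_{j=1..k-1} phi_{k-1,j} rho(k-j)]
            / [1 - sum_{j=1..k-1} phi_{k-1,j} rho(j)],
  phi_{k,j} = phi_{k-1,j} - phi_{kk} phi_{k-1,k-j},  j = 1..k-1.
Step k = 1:
  phi_11 = rho(1) = -0.2227.
Step k = 2:
  phi_22 = [rho(2) - phi_11 rho(1)] / [1 - phi_11 rho(1)] = [-0.3403 - (-0.2227)(-0.2227)] / [1 - (-0.2227)(-0.2227)]
         = -0.38989529 / 0.95040471 = -0.410241.
  Update: phi_21 = phi_11 - phi_22 phi_11 = -0.2227 - (-0.410241)(-0.2227) = -0.314061.
Step k = 3:
  phi_33 = [rho(3) - phi_21 rho(2) - phi_22 rho(1)] / [1 - phi_21 rho(1) - phi_22 rho(2)]
    numerator   = 0.5587 - (-0.314061)(-0.3403) - (-0.410241)(-0.2227) = 0.36046439
    denominator = 1 - (-0.314061)(-0.2227) - (-0.410241)(-0.3403) = 0.79045355
  phi_33 = 0.36046439 / 0.79045355 = 0.456.
Therefore phi_{33} = 0.4560.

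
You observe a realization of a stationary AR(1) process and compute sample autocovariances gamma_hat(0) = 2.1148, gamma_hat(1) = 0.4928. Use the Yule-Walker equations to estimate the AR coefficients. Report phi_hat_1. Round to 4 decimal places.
\hat\phi_{1} = 0.2330

The Yule-Walker equations for an AR(p) process read, in matrix form,
  Gamma_p phi = r_p,   with   (Gamma_p)_{ij} = gamma(|i - j|),
                       (r_p)_i = gamma(i),   i,j = 1..p.
Substitute the sample gammas (Toeplitz matrix and right-hand side of size 1):
  Gamma_p = [[2.1148]]
  r_p     = [0.4928]
With p = 1 this is the single equation gamma(0) phi_1 = gamma(1):
  phi_hat_1 = gamma(1) / gamma(0) = 0.4928 / 2.1148 = 0.2330.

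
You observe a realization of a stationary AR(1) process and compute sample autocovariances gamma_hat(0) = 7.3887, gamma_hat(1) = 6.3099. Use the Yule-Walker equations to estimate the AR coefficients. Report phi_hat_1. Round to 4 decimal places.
\hat\phi_{1} = 0.8540

The Yule-Walker equations for an AR(p) process read, in matrix form,
  Gamma_p phi = r_p,   with   (Gamma_p)_{ij} = gamma(|i - j|),
                       (r_p)_i = gamma(i),   i,j = 1..p.
Substitute the sample gammas (Toeplitz matrix and right-hand side of size 1):
  Gamma_p = [[7.3887]]
  r_p     = [6.3099]
With p = 1 this is the single equation gamma(0) phi_1 = gamma(1):
  phi_hat_1 = gamma(1) / gamma(0) = 6.3099 / 7.3887 = 0.8540.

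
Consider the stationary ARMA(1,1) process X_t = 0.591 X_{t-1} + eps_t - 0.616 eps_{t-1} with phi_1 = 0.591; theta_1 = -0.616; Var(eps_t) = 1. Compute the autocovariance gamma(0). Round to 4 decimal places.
\gamma(0) = 1.0010

Multiply the model equation by X_{t-k} and take expectations. With theta_0 = psi_0 = 1 and psi_j the MA(infinity) weights, this gives
  gamma(k) - sum_i phi_i gamma(k-i) = c_k,
  c_k = sigma^2 * sum_{j=k..q} theta_j psi_{j-k}   (c_k = 0 for k > q),
using gamma(-m) = gamma(m).
psi-weights needed (psi_j = theta_j + sum_i phi_i psi_{j-i}):
  psi_1 = theta_1 + phi_1 = -0.616 + (0.591) = -0.025
Right-hand sides:
  c_0 = sigma^2 (1 + theta_1 psi_1) = 1 * (1 + (-0.616)(-0.025)) = 1 * 1.0154 = 1.0154
  c_1 = sigma^2 theta_1 = 1 * (-0.616) = -0.616
  c_2 = 0
Equations for k = 0 and k = 1 (AR order 1):
  gamma(0) = phi_1 gamma(1) + c_0
  gamma(1) = phi_1 gamma(0) + c_1
Substituting the second into the first: gamma(0) (1 - phi_1^2) = c_0 + phi_1 c_1, so
  gamma(0) = (c_0 + phi_1 c_1) / (1 - phi_1^2) = (1.0154 + (0.591)(-0.616)) / (1 - (0.591)^2) = 0.651344 / 0.650719 = 1.00096.
Therefore gamma(0) = 1.0010 (to 4 decimal places).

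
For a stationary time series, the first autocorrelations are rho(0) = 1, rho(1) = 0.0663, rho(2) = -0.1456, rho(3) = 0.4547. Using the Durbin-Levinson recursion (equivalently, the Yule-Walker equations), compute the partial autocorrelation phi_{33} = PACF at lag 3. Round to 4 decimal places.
\phi_{33} = 0.4890

The PACF at lag k is phi_{kk}, the last component of the solution
to the Yule-Walker system G_k phi = r_k where
  (G_k)_{ij} = rho(|i - j|), (r_k)_i = rho(i), i,j = 1..k.
Equivalently, Durbin-Levinson gives phi_{kk} iteratively:
  phi_{11} = rho(1)
  phi_{kk} = [rho(k) - sum_{j=1..k-1} phi_{k-1,j} rho(k-j)]
            / [1 - sum_{j=1..k-1} phi_{k-1,j} rho(j)],
  phi_{k,j} = phi_{k-1,j} - phi_{kk} phi_{k-1,k-j},  j = 1..k-1.
Step k = 1:
  phi_11 = rho(1) = 0.0663.
Step k = 2:
  phi_22 = [rho(2) - phi_11 rho(1)] / [1 - phi_11 rho(1)] = [-0.1456 - (0.0663)(0.0663)] / [1 - (0.0663)(0.0663)]
         = -0.14999569 / 0.99560431 = -0.150658.
  Update: phi_21 = phi_11 - phi_22 phi_11 = 0.0663 - (-0.150658)(0.0663) = 0.076289.
Step k = 3:
  phi_33 = [rho(3) - phi_21 rho(2) - phi_22 rho(1)] / [1 - phi_21 rho(1) - phi_22 rho(2)]
    numerator   = 0.4547 - (0.076289)(-0.1456) - (-0.150658)(0.0663) = 0.47579624
    denominator = 1 - (0.076289)(0.0663) - (-0.150658)(-0.1456) = 0.97300627
  phi_33 = 0.47579624 / 0.97300627 = 0.489.
Therefore phi_{33} = 0.4890.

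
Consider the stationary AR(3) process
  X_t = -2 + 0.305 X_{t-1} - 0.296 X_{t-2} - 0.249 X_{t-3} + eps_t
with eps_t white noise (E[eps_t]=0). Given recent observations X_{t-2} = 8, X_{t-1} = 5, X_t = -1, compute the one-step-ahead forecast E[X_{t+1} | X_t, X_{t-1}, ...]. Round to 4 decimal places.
E[X_{t+1} \mid \mathcal F_t] = -5.7770

For an AR(p) model X_t = c + sum_i phi_i X_{t-i} + eps_t, the
one-step-ahead conditional mean is
  E[X_{t+1} | X_t, ...] = c + sum_i phi_i X_{t+1-i}.
Substitute known values:
  E[X_{t+1} | ...] = -2 + (0.305) * (-1) + (-0.296) * (5) + (-0.249) * (8)
                   = -5.7770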